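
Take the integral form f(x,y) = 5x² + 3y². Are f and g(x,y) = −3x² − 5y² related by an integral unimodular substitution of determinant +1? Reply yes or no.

D₁ = -60, D₂ = -60
f: flip: (5,0,3)→(3,0,5)
f: reduced (well bottom): (3,0,5) with a≤c, −a<b≤a
g is negative-definite; reduce −g:
−g: reduced (well bottom): (3,0,5) with a≤c, −a<b≤a
flip sign back: reduced form of g is (-3,0,-5)
reduced forms (3, 0, 5) vs (-3, 0, -5) ⇒ inequivalent

no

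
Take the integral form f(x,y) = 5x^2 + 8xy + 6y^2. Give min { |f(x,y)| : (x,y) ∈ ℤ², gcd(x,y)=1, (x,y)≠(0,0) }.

translate: b→-2 (≡8 mod 10), so (5,8,6)→(5,-2,3)
flip: (5,-2,3)→(3,2,5)
reduced (well bottom): (3,2,5) with a≤c, −a<b≤a
well minimum = a = 3

3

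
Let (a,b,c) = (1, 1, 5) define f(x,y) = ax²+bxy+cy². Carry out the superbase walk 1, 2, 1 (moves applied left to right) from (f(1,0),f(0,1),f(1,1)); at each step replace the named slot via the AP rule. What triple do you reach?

start (1,5,7) = (f(1,0),f(0,1),f(1,1))
replace slot 1: 2·(5+7) − 1 = 23 → (23,5,7)
replace slot 2: 2·(23+7) − 5 = 55 → (23,55,7)
replace slot 1: 2·(55+7) − 23 = 101 → (101,55,7)

101,55,7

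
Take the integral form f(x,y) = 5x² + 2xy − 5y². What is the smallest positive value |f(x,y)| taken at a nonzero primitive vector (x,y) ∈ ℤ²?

river: ρ → (-5,8,2)
river: ρ → (2,8,-5)
river: ρ → (-5,2,5)
river: ρ → (5,8,-2)
river: ρ → (-2,8,5)
river: ρ → (5,2,-5)
closes: descent 0, river 6
min |a| on river = 2

2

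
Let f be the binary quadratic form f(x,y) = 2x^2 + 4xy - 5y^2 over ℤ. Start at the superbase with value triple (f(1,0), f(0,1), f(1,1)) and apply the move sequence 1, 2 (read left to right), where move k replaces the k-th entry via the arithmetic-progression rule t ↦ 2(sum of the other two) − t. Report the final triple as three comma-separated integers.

start (2,-5,1) = (f(1,0),f(0,1),f(1,1))
replace slot 1: 2·((-5)+1) − 2 = -10 → (-10,-5,1)
replace slot 2: 2·((-10)+1) − (-5) = -13 → (-10,-13,1)

-10,-13,1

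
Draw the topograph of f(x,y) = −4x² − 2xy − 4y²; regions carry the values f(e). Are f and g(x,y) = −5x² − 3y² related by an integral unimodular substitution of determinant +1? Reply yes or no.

D₁ = -60, D₂ = -60
f is negative-definite; reduce −f:
−f: reduced (well bottom): (4,2,4) with a≤c, −a<b≤a
flip sign back: reduced form of f is (-4,-2,-4)
g is negative-definite; reduce −g:
−g: flip: (5,0,3)→(3,0,5)
−g: reduced (well bottom): (3,0,5) with a≤c, −a<b≤a
flip sign back: reduced form of g is (-3,0,-5)
reduced forms (-4, -2, -4) vs (-3, 0, -5) ⇒ inequivalent

no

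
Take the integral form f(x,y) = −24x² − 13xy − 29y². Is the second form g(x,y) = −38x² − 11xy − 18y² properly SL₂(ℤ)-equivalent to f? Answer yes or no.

D₁ = -2615, D₂ = -2615
f is negative-definite; reduce −f:
−f: reduced (well bottom): (24,13,29) with a≤c, −a<b≤a
flip sign back: reduced form of f is (-24,-13,-29)
g is negative-definite; reduce −g:
−g: flip: (38,11,18)→(18,-11,38)
−g: reduced (well bottom): (18,-11,38) with a≤c, −a<b≤a
flip sign back: reduced form of g is (-18,11,-38)
reduced forms (-24, -13, -29) vs (-18, 11, -38) ⇒ inequivalent

no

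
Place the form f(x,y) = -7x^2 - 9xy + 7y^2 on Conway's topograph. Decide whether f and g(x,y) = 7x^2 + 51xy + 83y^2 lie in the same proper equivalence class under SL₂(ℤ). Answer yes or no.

D₁ = 277, D₂ = 277
river cycle of f (length 18): (7, 9, -7), (-7, 5, 9), (9, 13, -3), (-3, 11, 13), (13, 15, -1), (-1, 15, 13), (13, 11, -3), (-3, 13, 9), (9, 5, -7), (-7, 9, 7), … (8 more)
river cycle of g (length 18): (7, 9, -7), (-7, 5, 9), (9, 13, -3), (-3, 11, 13), (13, 15, -1), (-1, 15, 13), (13, 11, -3), (-3, 13, 9), (9, 5, -7), (-7, 9, 7), … (8 more)
cycles coincide ⇒ equivalent

yes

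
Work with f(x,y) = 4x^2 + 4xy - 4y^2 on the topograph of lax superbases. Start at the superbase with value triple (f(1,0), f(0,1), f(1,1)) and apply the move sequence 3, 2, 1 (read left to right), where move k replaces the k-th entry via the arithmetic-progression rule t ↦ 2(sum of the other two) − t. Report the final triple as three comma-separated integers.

start (4,-4,4) = (f(1,0),f(0,1),f(1,1))
replace slot 3: 2·(4+(-4)) − 4 = -4 → (4,-4,-4)
replace slot 2: 2·(4+(-4)) − (-4) = 4 → (4,4,-4)
replace slot 1: 2·(4+(-4)) − 4 = -4 → (-4,4,-4)

-4,4,-4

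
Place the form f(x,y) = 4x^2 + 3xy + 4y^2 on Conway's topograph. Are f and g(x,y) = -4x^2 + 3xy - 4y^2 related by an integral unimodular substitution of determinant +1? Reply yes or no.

D₁ = -55, D₂ = -55
f: reduced (well bottom): (4,3,4) with a≤c, −a<b≤a
g is negative-definite; reduce −g:
−g: flip: (4,-3,4)→(4,3,4)
−g: reduced (well bottom): (4,3,4) with a≤c, −a<b≤a
flip sign back: reduced form of g is (-4,-3,-4)
reduced forms (4, 3, 4) vs (-4, -3, -4) ⇒ inequivalent

no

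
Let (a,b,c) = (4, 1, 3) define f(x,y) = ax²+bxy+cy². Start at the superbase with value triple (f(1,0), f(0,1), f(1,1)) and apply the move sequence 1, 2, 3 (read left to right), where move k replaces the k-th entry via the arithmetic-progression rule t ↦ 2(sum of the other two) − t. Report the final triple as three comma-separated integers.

start (4,3,8) = (f(1,0),f(0,1),f(1,1))
replace slot 1: 2·(3+8) − 4 = 18 → (18,3,8)
replace slot 2: 2·(18+8) − 3 = 49 → (18,49,8)
replace slot 3: 2·(18+49) − 8 = 126 → (18,49,126)

18,49,126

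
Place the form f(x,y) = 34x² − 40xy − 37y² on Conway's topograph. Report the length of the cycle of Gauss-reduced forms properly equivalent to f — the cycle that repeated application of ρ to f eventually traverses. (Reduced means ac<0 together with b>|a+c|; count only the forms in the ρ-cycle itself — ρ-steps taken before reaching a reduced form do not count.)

D = 6632, ⌊√D⌋ = 81
descent: ρ → (-37,40,34)  [lands on river]
river: ρ → (34,28,-43)
river: ρ → (-43,58,19)
river: ρ → (19,56,-46)
river: ρ → (-46,36,29)
river: ρ → (29,80,-2)
river: ρ → (-2,80,29)
river: ρ → (29,36,-46)
river: ρ → (-46,56,19)
river: ρ → (19,58,-43)
river: ρ → (-43,28,34)
river: ρ → (34,40,-37)
river: ρ → (-37,34,37)
river: ρ → (37,40,-34)
river: ρ → (-34,28,43)
river: ρ → (43,58,-19)
river: ρ → (-19,56,46)
river: ρ → (46,36,-29)
river: ρ → (-29,80,2)
river: ρ → (2,80,-29)
river: ρ → (-29,36,46)
river: ρ → (46,56,-19)
river: ρ → (-19,58,43)
river: ρ → (43,28,-34)
river: ρ → (-34,40,37)
river: ρ → (37,34,-37)
ρ-cycle length = 26 (tail of 1 descent step not counted)

26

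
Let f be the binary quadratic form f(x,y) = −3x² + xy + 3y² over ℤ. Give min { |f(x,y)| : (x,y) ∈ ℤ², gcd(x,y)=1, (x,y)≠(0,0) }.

river: ρ → (3,5,-1)
river: ρ → (-1,5,3)
river: ρ → (3,1,-3)
river: ρ → (-3,5,1)
river: ρ → (1,5,-3)
river: ρ → (-3,1,3)
closes: descent 0, river 6
min |a| on river = 1

1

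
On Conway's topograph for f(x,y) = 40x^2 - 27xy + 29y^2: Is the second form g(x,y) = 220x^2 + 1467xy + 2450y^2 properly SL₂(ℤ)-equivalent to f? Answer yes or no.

D₁ = -3911, D₂ = -3911
f: flip: (40,-27,29)→(29,27,40)
f: reduced (well bottom): (29,27,40) with a≤c, −a<b≤a
g: translate: b→147 (≡1467 mod 440), so (220,1467,2450)→(220,147,29)
g: flip: (220,147,29)→(29,-147,220)
g: translate: b→27 (≡-147 mod 58), so (29,-147,220)→(29,27,40)
g: reduced (well bottom): (29,27,40) with a≤c, −a<b≤a
reduced forms (29, 27, 40) vs (29, 27, 40) ⇒ equivalent

yes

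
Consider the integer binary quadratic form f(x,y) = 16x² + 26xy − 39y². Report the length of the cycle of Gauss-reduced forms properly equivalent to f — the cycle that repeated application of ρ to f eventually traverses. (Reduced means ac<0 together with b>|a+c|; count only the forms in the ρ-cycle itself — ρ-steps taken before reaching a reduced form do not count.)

D = 3172, ⌊√D⌋ = 56
river: ρ → (-39,52,3)
river: ρ → (3,56,-3)
river: ρ → (-3,52,39)
river: ρ → (39,26,-16)
river: ρ → (-16,38,27)
river: ρ → (27,16,-27)
river: ρ → (-27,38,16)
river: ρ → (16,26,-39)
ρ-cycle length = 8 (tail of 0 descent steps not counted)

8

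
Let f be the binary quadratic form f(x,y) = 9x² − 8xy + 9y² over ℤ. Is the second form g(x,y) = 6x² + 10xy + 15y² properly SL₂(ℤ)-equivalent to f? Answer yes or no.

D₁ = -260, D₂ = -260
f: flip: (9,-8,9)→(9,8,9)
f: reduced (well bottom): (9,8,9) with a≤c, −a<b≤a
g: translate: b→-2 (≡10 mod 12), so (6,10,15)→(6,-2,11)
g: reduced (well bottom): (6,-2,11) with a≤c, −a<b≤a
reduced forms (9, 8, 9) vs (6, -2, 11) ⇒ inequivalent

no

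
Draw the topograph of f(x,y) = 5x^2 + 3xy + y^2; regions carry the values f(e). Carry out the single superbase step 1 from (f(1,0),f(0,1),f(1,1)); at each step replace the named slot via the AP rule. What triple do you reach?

start (5,1,9) = (f(1,0),f(0,1),f(1,1))
replace slot 1: 2·(1+9) − 5 = 15 → (15,1,9)

15,1,9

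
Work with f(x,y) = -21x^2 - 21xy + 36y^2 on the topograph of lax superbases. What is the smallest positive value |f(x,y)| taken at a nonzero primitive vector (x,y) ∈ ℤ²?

descent: ρ → (36,21,-21)  [lands on river]
river: ρ → (-21,21,36)
river: ρ → (36,51,-6)
river: ρ → (-6,57,9)
river: ρ → (9,51,-24)
river: ρ → (-24,45,15)
river: ρ → (15,45,-24)
river: ρ → (-24,51,9)
river: ρ → (9,57,-6)
river: ρ → (-6,51,36)
closes: descent 1, river 10
min |a| on river = 6

6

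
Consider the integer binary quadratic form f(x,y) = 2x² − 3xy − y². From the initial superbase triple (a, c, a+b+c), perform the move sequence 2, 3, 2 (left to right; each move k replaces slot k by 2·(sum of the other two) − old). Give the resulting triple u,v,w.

start (2,-1,-2) = (f(1,0),f(0,1),f(1,1))
replace slot 2: 2·(2+(-2)) − (-1) = 1 → (2,1,-2)
replace slot 3: 2·(2+1) − (-2) = 8 → (2,1,8)
replace slot 2: 2·(2+8) − 1 = 19 → (2,19,8)

2,19,8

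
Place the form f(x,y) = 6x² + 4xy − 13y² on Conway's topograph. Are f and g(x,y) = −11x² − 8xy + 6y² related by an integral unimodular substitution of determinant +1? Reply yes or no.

D₁ = 328, D₂ = 328
river cycle of f (length 6): (6, 16, -3), (-3, 14, 11), (11, 8, -6), (-6, 16, 3), (3, 14, -11), (-11, 8, 6)
river cycle of g (length 6): (6, 8, -11), (-11, 14, 3), (3, 16, -6), (-6, 8, 11), (11, 14, -3), (-3, 16, 6)
cycles differ ⇒ inequivalent

no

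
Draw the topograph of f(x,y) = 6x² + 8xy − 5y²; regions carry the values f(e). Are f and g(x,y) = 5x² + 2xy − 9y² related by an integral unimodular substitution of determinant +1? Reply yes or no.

D₁ = 184, D₂ = 184
river cycle of f (length 12): (-5, 12, 2), (2, 12, -5), (-5, 8, 6), (6, 4, -7), (-7, 10, 3), (3, 8, -10), (-10, 12, 1), (1, 12, -10), (-10, 8, 3), (3, 10, -7), … (2 more)
river cycle of g (length 12): (5, 12, -2), (-2, 12, 5), (5, 8, -6), (-6, 4, 7), (7, 10, -3), (-3, 8, 10), (10, 12, -1), (-1, 12, 10), (10, 8, -3), (-3, 10, 7), … (2 more)
cycles differ ⇒ inequivalent

no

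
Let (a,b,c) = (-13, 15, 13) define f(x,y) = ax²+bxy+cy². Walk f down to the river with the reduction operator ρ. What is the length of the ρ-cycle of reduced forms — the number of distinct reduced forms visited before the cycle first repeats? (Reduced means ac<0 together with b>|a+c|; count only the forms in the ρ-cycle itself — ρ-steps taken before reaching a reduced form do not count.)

D = 901, ⌊√D⌋ = 30
river: ρ → (13,11,-15)
river: ρ → (-15,19,9)
river: ρ → (9,17,-17)
river: ρ → (-17,17,9)
river: ρ → (9,19,-15)
river: ρ → (-15,11,13)
river: ρ → (13,15,-13)
river: ρ → (-13,11,15)
river: ρ → (15,19,-9)
river: ρ → (-9,17,17)
river: ρ → (17,17,-9)
river: ρ → (-9,19,15)
river: ρ → (15,11,-13)
river: ρ → (-13,15,13)
ρ-cycle length = 14 (tail of 0 descent steps not counted)

14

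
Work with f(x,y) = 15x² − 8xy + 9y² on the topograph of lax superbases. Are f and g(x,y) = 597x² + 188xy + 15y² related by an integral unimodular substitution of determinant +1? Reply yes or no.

D₁ = -476, D₂ = -476
f: flip: (15,-8,9)→(9,8,15)
f: reduced (well bottom): (9,8,15) with a≤c, −a<b≤a
g: flip: (597,188,15)→(15,-188,597)
g: translate: b→-8 (≡-188 mod 30), so (15,-188,597)→(15,-8,9)
g: flip: (15,-8,9)→(9,8,15)
g: reduced (well bottom): (9,8,15) with a≤c, −a<b≤a
reduced forms (9, 8, 15) vs (9, 8, 15) ⇒ equivalent

yes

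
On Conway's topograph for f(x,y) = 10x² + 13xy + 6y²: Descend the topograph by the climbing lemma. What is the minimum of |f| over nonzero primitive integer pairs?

translate: b→-7 (≡13 mod 20), so (10,13,6)→(10,-7,3)
flip: (10,-7,3)→(3,7,10)
translate: b→1 (≡7 mod 6), so (3,7,10)→(3,1,6)
reduced (well bottom): (3,1,6) with a≤c, −a<b≤a
well minimum = a = 3

3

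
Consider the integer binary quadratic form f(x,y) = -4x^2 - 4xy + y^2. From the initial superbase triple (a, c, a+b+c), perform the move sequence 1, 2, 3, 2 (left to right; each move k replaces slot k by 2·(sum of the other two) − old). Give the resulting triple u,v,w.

start (-4,1,-7) = (f(1,0),f(0,1),f(1,1))
replace slot 1: 2·(1+(-7)) − (-4) = -8 → (-8,1,-7)
replace slot 2: 2·((-8)+(-7)) − 1 = -31 → (-8,-31,-7)
replace slot 3: 2·((-8)+(-31)) − (-7) = -71 → (-8,-31,-71)
replace slot 2: 2·((-8)+(-71)) − (-31) = -127 → (-8,-127,-71)

-8,-127,-71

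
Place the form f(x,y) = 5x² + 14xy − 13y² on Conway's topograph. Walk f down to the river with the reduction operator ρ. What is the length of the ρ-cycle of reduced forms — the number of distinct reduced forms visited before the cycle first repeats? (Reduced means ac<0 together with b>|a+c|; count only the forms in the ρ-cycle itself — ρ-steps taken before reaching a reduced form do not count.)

D = 456, ⌊√D⌋ = 21
river: ρ → (-13,12,6)
river: ρ → (6,12,-13)
river: ρ → (-13,14,5)
river: ρ → (5,16,-10)
river: ρ → (-10,4,11)
river: ρ → (11,18,-3)
river: ρ → (-3,18,11)
river: ρ → (11,4,-10)
river: ρ → (-10,16,5)
river: ρ → (5,14,-13)
ρ-cycle length = 10 (tail of 0 descent steps not counted)

10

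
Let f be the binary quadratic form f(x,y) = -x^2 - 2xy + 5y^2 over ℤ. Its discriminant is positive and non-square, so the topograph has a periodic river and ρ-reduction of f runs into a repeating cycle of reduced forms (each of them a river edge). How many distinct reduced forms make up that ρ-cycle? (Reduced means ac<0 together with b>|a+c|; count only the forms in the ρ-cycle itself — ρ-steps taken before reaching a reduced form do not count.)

D = 24, ⌊√D⌋ = 4
descent: ρ → (5,2,-1)
descent: ρ → (-1,4,2)  [lands on river]
river: ρ → (2,4,-1)
ρ-cycle length = 2 (tail of 2 descent steps not counted)

2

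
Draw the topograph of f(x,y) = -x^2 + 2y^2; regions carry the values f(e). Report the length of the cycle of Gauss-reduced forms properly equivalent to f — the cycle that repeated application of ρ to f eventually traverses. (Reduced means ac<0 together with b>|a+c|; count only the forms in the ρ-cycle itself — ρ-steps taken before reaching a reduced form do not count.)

D = 8, ⌊√D⌋ = 2
descent: ρ → (2,0,-1)
descent: ρ → (-1,2,1)  [lands on river]
river: ρ → (1,2,-1)
ρ-cycle length = 2 (tail of 2 descent steps not counted)

2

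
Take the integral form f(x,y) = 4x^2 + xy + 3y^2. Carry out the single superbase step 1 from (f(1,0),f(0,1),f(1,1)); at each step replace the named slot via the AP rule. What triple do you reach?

start (4,3,8) = (f(1,0),f(0,1),f(1,1))
replace slot 1: 2·(3+8) − 4 = 18 → (18,3,8)

18,3,8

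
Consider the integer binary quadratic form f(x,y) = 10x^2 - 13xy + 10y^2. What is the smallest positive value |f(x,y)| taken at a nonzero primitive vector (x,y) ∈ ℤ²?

translate: b→7 (≡-13 mod 20), so (10,-13,10)→(10,7,7)
flip: (10,7,7)→(7,-7,10)
translate: b→7 (≡-7 mod 14), so (7,-7,10)→(7,7,10)
reduced (well bottom): (7,7,10) with a≤c, −a<b≤a
well minimum = a = 7

7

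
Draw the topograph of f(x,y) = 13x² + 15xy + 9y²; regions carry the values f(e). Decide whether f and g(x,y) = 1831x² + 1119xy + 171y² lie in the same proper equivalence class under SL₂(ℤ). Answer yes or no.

D₁ = -243, D₂ = -243
f: translate: b→-11 (≡15 mod 26), so (13,15,9)→(13,-11,7)
f: flip: (13,-11,7)→(7,11,13)
f: translate: b→-3 (≡11 mod 14), so (7,11,13)→(7,-3,9)
f: reduced (well bottom): (7,-3,9) with a≤c, −a<b≤a
g: flip: (1831,1119,171)→(171,-1119,1831)
g: translate: b→-93 (≡-1119 mod 342), so (171,-1119,1831)→(171,-93,13)
g: flip: (171,-93,13)→(13,93,171)
g: translate: b→-11 (≡93 mod 26), so (13,93,171)→(13,-11,7)
g: flip: (13,-11,7)→(7,11,13)
g: translate: b→-3 (≡11 mod 14), so (7,11,13)→(7,-3,9)
g: reduced (well bottom): (7,-3,9) with a≤c, −a<b≤a
reduced forms (7, -3, 9) vs (7, -3, 9) ⇒ equivalent

yes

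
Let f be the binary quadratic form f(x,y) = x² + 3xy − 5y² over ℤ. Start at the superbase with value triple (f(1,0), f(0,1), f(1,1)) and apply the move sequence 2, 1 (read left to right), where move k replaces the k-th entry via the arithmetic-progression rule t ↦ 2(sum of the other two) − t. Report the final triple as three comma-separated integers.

start (1,-5,-1) = (f(1,0),f(0,1),f(1,1))
replace slot 2: 2·(1+(-1)) − (-5) = 5 → (1,5,-1)
replace slot 1: 2·(5+(-1)) − 1 = 7 → (7,5,-1)

7,5,-1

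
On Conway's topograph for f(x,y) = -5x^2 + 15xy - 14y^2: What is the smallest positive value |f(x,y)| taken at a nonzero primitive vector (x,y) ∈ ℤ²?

translate: b→5 (≡-15 mod 10), so (5,-15,14)→(5,5,4)
flip: (5,5,4)→(4,-5,5)
translate: b→3 (≡-5 mod 8), so (4,-5,5)→(4,3,4)
reduced (well bottom): (4,3,4) with a≤c, −a<b≤a
well minimum |f| = |-4| = 4 (negative-definite)

4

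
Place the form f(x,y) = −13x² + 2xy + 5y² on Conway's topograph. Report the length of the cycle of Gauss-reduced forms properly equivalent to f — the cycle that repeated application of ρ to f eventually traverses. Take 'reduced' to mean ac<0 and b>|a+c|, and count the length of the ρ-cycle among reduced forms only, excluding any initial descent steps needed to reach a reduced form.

D = 264, ⌊√D⌋ = 16
descent: ρ → (5,8,-10)  [lands on river]
river: ρ → (-10,12,3)
river: ρ → (3,12,-10)
river: ρ → (-10,8,5)
river: ρ → (5,12,-6)
river: ρ → (-6,12,5)
ρ-cycle length = 6 (tail of 1 descent step not counted)

6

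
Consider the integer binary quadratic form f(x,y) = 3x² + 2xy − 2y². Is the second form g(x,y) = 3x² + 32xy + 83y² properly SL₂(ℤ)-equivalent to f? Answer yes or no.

D₁ = 28, D₂ = 28
river cycle of f (length 4): (-2, 2, 3), (3, 4, -1), (-1, 4, 3), (3, 2, -2)
river cycle of g (length 4): (3, 2, -2), (-2, 2, 3), (3, 4, -1), (-1, 4, 3)
cycles coincide ⇒ equivalent

yes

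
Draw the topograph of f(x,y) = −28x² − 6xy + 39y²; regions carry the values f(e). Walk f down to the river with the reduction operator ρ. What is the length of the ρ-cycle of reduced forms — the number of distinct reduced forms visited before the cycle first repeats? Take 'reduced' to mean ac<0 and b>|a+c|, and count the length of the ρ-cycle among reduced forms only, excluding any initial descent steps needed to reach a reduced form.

D = 4404, ⌊√D⌋ = 66
descent: ρ → (39,6,-28)
descent: ρ → (-28,50,17)  [lands on river]
river: ρ → (17,52,-25)
river: ρ → (-25,48,21)
river: ρ → (21,36,-37)
river: ρ → (-37,38,20)
river: ρ → (20,42,-33)
river: ρ → (-33,24,29)
river: ρ → (29,34,-28)
river: ρ → (-28,22,35)
river: ρ → (35,48,-15)
river: ρ → (-15,42,44)
river: ρ → (44,46,-13)
river: ρ → (-13,58,20)
river: ρ → (20,62,-7)
river: ρ → (-7,64,11)
river: ρ → (11,46,-52)
river: ρ → (-52,58,5)
river: ρ → (5,62,-28)
ρ-cycle length = 18 (tail of 2 descent steps not counted)

18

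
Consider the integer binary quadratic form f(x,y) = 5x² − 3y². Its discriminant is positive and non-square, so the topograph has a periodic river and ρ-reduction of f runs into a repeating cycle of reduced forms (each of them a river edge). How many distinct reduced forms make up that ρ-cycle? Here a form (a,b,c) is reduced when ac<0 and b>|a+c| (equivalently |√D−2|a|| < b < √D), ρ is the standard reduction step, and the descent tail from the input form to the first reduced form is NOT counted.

D = 60, ⌊√D⌋ = 7
descent: ρ → (-3,6,2)  [lands on river]
river: ρ → (2,6,-3)
ρ-cycle length = 2 (tail of 1 descent step not counted)

2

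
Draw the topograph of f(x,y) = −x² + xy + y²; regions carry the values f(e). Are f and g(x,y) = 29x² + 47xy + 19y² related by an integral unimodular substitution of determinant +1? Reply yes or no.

D₁ = 5, D₂ = 5
river cycle of f (length 2): (1, 1, -1), (-1, 1, 1)
river cycle of g (length 2): (1, 1, -1), (-1, 1, 1)
cycles coincide ⇒ equivalent

yes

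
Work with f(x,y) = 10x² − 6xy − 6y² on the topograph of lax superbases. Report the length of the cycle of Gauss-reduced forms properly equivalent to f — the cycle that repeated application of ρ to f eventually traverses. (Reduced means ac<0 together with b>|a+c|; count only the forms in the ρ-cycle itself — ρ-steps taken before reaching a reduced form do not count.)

D = 276, ⌊√D⌋ = 16
descent: ρ → (-6,6,10)  [lands on river]
river: ρ → (10,14,-2)
river: ρ → (-2,14,10)
river: ρ → (10,6,-6)
ρ-cycle length = 4 (tail of 1 descent step not counted)

4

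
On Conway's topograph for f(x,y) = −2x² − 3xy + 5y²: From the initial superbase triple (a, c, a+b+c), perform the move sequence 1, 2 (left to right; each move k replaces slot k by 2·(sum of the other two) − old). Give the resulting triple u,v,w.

start (-2,5,0) = (f(1,0),f(0,1),f(1,1))
replace slot 1: 2·(5+0) − (-2) = 12 → (12,5,0)
replace slot 2: 2·(12+0) − 5 = 19 → (12,19,0)

12,19,0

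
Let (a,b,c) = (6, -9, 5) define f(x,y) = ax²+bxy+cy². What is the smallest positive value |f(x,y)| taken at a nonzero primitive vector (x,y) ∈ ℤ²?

translate: b→3 (≡-9 mod 12), so (6,-9,5)→(6,3,2)
flip: (6,3,2)→(2,-3,6)
translate: b→1 (≡-3 mod 4), so (2,-3,6)→(2,1,5)
reduced (well bottom): (2,1,5) with a≤c, −a<b≤a
well minimum = a = 2

2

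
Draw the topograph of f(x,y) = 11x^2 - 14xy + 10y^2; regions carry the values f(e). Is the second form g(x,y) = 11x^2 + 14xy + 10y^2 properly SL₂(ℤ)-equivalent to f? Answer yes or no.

D₁ = -244, D₂ = -244
f: translate: b→8 (≡-14 mod 22), so (11,-14,10)→(11,8,7)
f: flip: (11,8,7)→(7,-8,11)
f: translate: b→6 (≡-8 mod 14), so (7,-8,11)→(7,6,10)
f: reduced (well bottom): (7,6,10) with a≤c, −a<b≤a
g: translate: b→-8 (≡14 mod 22), so (11,14,10)→(11,-8,7)
g: flip: (11,-8,7)→(7,8,11)
g: translate: b→-6 (≡8 mod 14), so (7,8,11)→(7,-6,10)
g: reduced (well bottom): (7,-6,10) with a≤c, −a<b≤a
reduced forms (7, 6, 10) vs (7, -6, 10) ⇒ inequivalent

no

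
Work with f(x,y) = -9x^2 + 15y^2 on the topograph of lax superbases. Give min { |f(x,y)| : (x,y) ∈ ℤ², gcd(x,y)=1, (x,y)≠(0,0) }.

descent: ρ → (15,0,-9)
descent: ρ → (-9,18,6)  [lands on river]
river: ρ → (6,18,-9)
closes: descent 2, river 2
min |a| on river = 6

6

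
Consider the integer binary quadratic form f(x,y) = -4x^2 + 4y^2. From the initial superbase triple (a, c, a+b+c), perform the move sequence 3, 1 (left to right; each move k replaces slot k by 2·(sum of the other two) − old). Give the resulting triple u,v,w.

start (-4,4,0) = (f(1,0),f(0,1),f(1,1))
replace slot 3: 2·((-4)+4) − 0 = 0 → (-4,4,0)
replace slot 1: 2·(4+0) − (-4) = 12 → (12,4,0)

12,4,0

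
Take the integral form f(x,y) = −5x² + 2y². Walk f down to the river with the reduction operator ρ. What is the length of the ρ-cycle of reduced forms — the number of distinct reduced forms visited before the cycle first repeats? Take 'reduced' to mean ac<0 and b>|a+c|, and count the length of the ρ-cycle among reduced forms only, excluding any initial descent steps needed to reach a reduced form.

D = 40, ⌊√D⌋ = 6
descent: ρ → (2,4,-3)  [lands on river]
river: ρ → (-3,2,3)
river: ρ → (3,4,-2)
river: ρ → (-2,4,3)
river: ρ → (3,2,-3)
river: ρ → (-3,4,2)
ρ-cycle length = 6 (tail of 1 descent step not counted)

6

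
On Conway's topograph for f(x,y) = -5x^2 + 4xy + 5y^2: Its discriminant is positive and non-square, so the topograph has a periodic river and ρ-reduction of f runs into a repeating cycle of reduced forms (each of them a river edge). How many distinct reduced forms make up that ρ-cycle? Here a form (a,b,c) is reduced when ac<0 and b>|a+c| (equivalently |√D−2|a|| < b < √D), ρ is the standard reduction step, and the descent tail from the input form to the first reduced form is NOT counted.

D = 116, ⌊√D⌋ = 10
river: ρ → (5,6,-4)
river: ρ → (-4,10,1)
river: ρ → (1,10,-4)
river: ρ → (-4,6,5)
river: ρ → (5,4,-5)
river: ρ → (-5,6,4)
river: ρ → (4,10,-1)
river: ρ → (-1,10,4)
river: ρ → (4,6,-5)
river: ρ → (-5,4,5)
ρ-cycle length = 10 (tail of 0 descent steps not counted)

10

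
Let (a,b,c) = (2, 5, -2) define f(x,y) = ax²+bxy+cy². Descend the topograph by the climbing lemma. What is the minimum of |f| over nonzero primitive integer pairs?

river: ρ → (-2,3,4)
river: ρ → (4,5,-1)
river: ρ → (-1,5,4)
river: ρ → (4,3,-2)
river: ρ → (-2,5,2)
river: ρ → (2,3,-4)
river: ρ → (-4,5,1)
river: ρ → (1,5,-4)
river: ρ → (-4,3,2)
river: ρ → (2,5,-2)
closes: descent 0, river 10
min |a| on river = 1

1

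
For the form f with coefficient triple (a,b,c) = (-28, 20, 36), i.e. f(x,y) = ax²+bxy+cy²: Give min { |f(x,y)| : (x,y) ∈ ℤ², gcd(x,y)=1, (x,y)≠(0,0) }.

river: ρ → (36,52,-12)
river: ρ → (-12,44,52)
river: ρ → (52,60,-4)
river: ρ → (-4,60,52)
river: ρ → (52,44,-12)
river: ρ → (-12,52,36)
river: ρ → (36,20,-28)
river: ρ → (-28,36,28)
river: ρ → (28,20,-36)
river: ρ → (-36,52,12)
river: ρ → (12,44,-52)
river: ρ → (-52,60,4)
river: ρ → (4,60,-52)
river: ρ → (-52,44,12)
river: ρ → (12,52,-36)
river: ρ → (-36,20,28)
river: ρ → (28,36,-28)
river: ρ → (-28,20,36)
closes: descent 0, river 18
min |a| on river = 4

4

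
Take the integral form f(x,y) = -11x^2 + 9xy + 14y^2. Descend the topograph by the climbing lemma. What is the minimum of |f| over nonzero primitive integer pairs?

river: ρ → (14,19,-6)
river: ρ → (-6,17,17)
river: ρ → (17,17,-6)
river: ρ → (-6,19,14)
river: ρ → (14,9,-11)
river: ρ → (-11,13,12)
river: ρ → (12,11,-12)
river: ρ → (-12,13,11)
river: ρ → (11,9,-14)
river: ρ → (-14,19,6)
river: ρ → (6,17,-17)
river: ρ → (-17,17,6)
river: ρ → (6,19,-14)
river: ρ → (-14,9,11)
river: ρ → (11,13,-12)
river: ρ → (-12,11,12)
river: ρ → (12,13,-11)
river: ρ → (-11,9,14)
closes: descent 0, river 18
min |a| on river = 6

6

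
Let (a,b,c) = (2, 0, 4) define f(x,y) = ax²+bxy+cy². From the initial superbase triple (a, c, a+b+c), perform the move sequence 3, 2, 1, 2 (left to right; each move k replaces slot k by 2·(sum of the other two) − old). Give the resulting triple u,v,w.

start (2,4,6) = (f(1,0),f(0,1),f(1,1))
replace slot 3: 2·(2+4) − 6 = 6 → (2,4,6)
replace slot 2: 2·(2+6) − 4 = 12 → (2,12,6)
replace slot 1: 2·(12+6) − 2 = 34 → (34,12,6)
replace slot 2: 2·(34+6) − 12 = 68 → (34,68,6)

34,68,6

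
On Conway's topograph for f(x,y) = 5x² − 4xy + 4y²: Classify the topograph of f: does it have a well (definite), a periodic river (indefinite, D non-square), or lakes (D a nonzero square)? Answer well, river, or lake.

D = b²−4ac = (-4)² − 4·5·4 = -64
D < 0 ⇒ definite ⇒ every region one sign ⇒ single well

well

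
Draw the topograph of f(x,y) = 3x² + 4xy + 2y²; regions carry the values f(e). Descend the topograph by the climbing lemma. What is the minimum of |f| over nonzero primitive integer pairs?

translate: b→-2 (≡4 mod 6), so (3,4,2)→(3,-2,1)
flip: (3,-2,1)→(1,2,3)
translate: b→0 (≡2 mod 2), so (1,2,3)→(1,0,2)
reduced (well bottom): (1,0,2) with a≤c, −a<b≤a
well minimum = a = 1

1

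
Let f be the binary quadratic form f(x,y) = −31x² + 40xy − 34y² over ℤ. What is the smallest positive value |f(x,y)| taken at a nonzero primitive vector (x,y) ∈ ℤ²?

translate: b→22 (≡-40 mod 62), so (31,-40,34)→(31,22,25)
flip: (31,22,25)→(25,-22,31)
reduced (well bottom): (25,-22,31) with a≤c, −a<b≤a
well minimum |f| = |-25| = 25 (negative-definite)

25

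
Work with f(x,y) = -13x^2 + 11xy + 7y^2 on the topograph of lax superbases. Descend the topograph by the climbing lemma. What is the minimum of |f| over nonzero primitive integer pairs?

river: ρ → (7,17,-7)
river: ρ → (-7,11,13)
river: ρ → (13,15,-5)
river: ρ → (-5,15,13)
river: ρ → (13,11,-7)
river: ρ → (-7,17,7)
river: ρ → (7,11,-13)
river: ρ → (-13,15,5)
river: ρ → (5,15,-13)
river: ρ → (-13,11,7)
closes: descent 0, river 10
min |a| on river = 5

5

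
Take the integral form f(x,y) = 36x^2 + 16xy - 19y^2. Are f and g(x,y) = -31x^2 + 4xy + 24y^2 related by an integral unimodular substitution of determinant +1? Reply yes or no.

D₁ = 2992, D₂ = 2992
river cycle of f (length 12): (-19, 22, 33), (33, 44, -8), (-8, 52, 9), (9, 38, -43), (-43, 48, 4), (4, 48, -43), (-43, 38, 9), (9, 52, -8), (-8, 44, 33), (33, 22, -19), … (2 more)
river cycle of g (length 18): (24, 44, -11), (-11, 44, 24), (24, 52, -3), (-3, 50, 41), (41, 32, -12), (-12, 40, 29), (29, 18, -23), (-23, 28, 24), (24, 20, -27), (-27, 34, 17), … (8 more)
cycles differ ⇒ inequivalent

no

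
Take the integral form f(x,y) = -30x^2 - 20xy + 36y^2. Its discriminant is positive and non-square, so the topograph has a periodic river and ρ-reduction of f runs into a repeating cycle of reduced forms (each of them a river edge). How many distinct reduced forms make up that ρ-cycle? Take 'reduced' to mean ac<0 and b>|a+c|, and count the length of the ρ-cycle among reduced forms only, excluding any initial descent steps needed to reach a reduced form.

D = 4720, ⌊√D⌋ = 68
descent: ρ → (36,20,-30)  [lands on river]
river: ρ → (-30,40,26)
river: ρ → (26,64,-6)
river: ρ → (-6,68,4)
river: ρ → (4,68,-6)
river: ρ → (-6,64,26)
river: ρ → (26,40,-30)
river: ρ → (-30,20,36)
river: ρ → (36,52,-14)
river: ρ → (-14,60,20)
river: ρ → (20,60,-14)
river: ρ → (-14,52,36)
ρ-cycle length = 12 (tail of 1 descent step not counted)

12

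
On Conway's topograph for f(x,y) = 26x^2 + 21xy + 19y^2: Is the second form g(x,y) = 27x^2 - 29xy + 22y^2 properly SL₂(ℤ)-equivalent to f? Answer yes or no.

D₁ = -1535, D₂ = -1535
f: flip: (26,21,19)→(19,-21,26)
f: translate: b→17 (≡-21 mod 38), so (19,-21,26)→(19,17,24)
f: reduced (well bottom): (19,17,24) with a≤c, −a<b≤a
g: translate: b→25 (≡-29 mod 54), so (27,-29,22)→(27,25,20)
g: flip: (27,25,20)→(20,-25,27)
g: translate: b→15 (≡-25 mod 40), so (20,-25,27)→(20,15,22)
g: reduced (well bottom): (20,15,22) with a≤c, −a<b≤a
reduced forms (19, 17, 24) vs (20, 15, 22) ⇒ inequivalent

no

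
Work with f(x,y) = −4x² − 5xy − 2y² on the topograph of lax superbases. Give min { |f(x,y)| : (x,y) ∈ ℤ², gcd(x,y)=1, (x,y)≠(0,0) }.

translate: b→-3 (≡5 mod 8), so (4,5,2)→(4,-3,1)
flip: (4,-3,1)→(1,3,4)
translate: b→1 (≡3 mod 2), so (1,3,4)→(1,1,2)
reduced (well bottom): (1,1,2) with a≤c, −a<b≤a
well minimum |f| = |-1| = 1 (negative-definite)

1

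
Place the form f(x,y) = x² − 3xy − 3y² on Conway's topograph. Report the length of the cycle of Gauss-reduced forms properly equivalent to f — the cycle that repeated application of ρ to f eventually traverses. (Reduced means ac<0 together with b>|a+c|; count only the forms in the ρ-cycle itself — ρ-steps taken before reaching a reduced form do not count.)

D = 21, ⌊√D⌋ = 4
descent: ρ → (-3,3,1)  [lands on river]
river: ρ → (1,3,-3)
ρ-cycle length = 2 (tail of 1 descent step not counted)

2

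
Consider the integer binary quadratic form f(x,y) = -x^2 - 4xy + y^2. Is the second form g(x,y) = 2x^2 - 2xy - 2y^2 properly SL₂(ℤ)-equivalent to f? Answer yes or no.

D₁ = 20, D₂ = 20
river cycle of f (length 2): (1, 4, -1), (-1, 4, 1)
river cycle of g (length 2): (-2, 2, 2), (2, 2, -2)
cycles differ ⇒ inequivalent

no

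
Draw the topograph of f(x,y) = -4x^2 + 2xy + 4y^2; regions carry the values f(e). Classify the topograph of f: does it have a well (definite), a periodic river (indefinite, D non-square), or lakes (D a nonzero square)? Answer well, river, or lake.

D = b²−4ac = 2² − 4·(-4)·4 = 68
D > 0 non-square ⇒ indefinite ⇒ periodic river

river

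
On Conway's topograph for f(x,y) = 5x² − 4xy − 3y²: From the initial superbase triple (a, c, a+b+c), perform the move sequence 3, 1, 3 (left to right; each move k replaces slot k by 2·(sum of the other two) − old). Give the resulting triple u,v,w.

start (5,-3,-2) = (f(1,0),f(0,1),f(1,1))
replace slot 3: 2·(5+(-3)) − (-2) = 6 → (5,-3,6)
replace slot 1: 2·((-3)+6) − 5 = 1 → (1,-3,6)
replace slot 3: 2·(1+(-3)) − 6 = -10 → (1,-3,-10)

1,-3,-10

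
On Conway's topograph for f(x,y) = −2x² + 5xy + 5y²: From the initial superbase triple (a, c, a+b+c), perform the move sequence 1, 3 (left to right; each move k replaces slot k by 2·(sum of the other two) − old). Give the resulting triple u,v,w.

start (-2,5,8) = (f(1,0),f(0,1),f(1,1))
replace slot 1: 2·(5+8) − (-2) = 28 → (28,5,8)
replace slot 3: 2·(28+5) − 8 = 58 → (28,5,58)

28,5,58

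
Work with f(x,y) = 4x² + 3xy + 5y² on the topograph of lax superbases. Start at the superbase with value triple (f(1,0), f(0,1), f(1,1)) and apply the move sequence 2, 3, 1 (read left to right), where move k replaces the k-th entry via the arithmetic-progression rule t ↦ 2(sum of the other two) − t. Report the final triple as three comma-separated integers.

start (4,5,12) = (f(1,0),f(0,1),f(1,1))
replace slot 2: 2·(4+12) − 5 = 27 → (4,27,12)
replace slot 3: 2·(4+27) − 12 = 50 → (4,27,50)
replace slot 1: 2·(27+50) − 4 = 150 → (150,27,50)

150,27,50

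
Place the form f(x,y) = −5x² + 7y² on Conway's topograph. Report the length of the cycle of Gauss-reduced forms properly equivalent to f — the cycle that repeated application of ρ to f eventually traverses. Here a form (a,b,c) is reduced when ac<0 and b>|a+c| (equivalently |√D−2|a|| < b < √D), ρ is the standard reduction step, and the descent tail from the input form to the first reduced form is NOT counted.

D = 140, ⌊√D⌋ = 11
descent: ρ → (7,0,-5)
descent: ρ → (-5,10,2)  [lands on river]
river: ρ → (2,10,-5)
ρ-cycle length = 2 (tail of 2 descent steps not counted)

2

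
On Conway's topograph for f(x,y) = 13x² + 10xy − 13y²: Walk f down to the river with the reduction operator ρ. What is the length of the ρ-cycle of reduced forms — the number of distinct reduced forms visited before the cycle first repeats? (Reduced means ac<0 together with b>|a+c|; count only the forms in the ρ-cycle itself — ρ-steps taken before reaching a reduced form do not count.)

D = 776, ⌊√D⌋ = 27
river: ρ → (-13,16,10)
river: ρ → (10,24,-5)
river: ρ → (-5,26,5)
river: ρ → (5,24,-10)
river: ρ → (-10,16,13)
river: ρ → (13,10,-13)
ρ-cycle length = 6 (tail of 0 descent steps not counted)

6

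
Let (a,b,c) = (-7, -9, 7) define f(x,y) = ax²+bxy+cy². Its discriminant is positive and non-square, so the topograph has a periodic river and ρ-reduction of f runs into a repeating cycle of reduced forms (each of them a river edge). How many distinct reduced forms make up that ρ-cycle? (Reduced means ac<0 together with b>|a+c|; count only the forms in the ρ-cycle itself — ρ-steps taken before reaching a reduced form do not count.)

D = 277, ⌊√D⌋ = 16
descent: ρ → (7,9,-7)  [lands on river]
river: ρ → (-7,5,9)
river: ρ → (9,13,-3)
river: ρ → (-3,11,13)
river: ρ → (13,15,-1)
river: ρ → (-1,15,13)
river: ρ → (13,11,-3)
river: ρ → (-3,13,9)
river: ρ → (9,5,-7)
river: ρ → (-7,9,7)
river: ρ → (7,5,-9)
river: ρ → (-9,13,3)
river: ρ → (3,11,-13)
river: ρ → (-13,15,1)
river: ρ → (1,15,-13)
river: ρ → (-13,11,3)
river: ρ → (3,13,-9)
river: ρ → (-9,5,7)
ρ-cycle length = 18 (tail of 1 descent step not counted)

18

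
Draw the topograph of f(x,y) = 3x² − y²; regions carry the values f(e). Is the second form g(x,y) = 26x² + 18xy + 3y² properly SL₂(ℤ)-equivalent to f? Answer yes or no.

D₁ = 12, D₂ = 12
river cycle of f (length 2): (-1, 2, 2), (2, 2, -1)
river cycle of g (length 2): (-1, 2, 2), (2, 2, -1)
cycles coincide ⇒ equivalent

yes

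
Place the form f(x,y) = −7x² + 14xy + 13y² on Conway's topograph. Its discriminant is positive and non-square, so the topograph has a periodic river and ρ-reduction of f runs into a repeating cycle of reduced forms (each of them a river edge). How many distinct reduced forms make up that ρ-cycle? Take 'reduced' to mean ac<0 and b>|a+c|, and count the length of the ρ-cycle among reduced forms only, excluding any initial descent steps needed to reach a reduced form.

D = 560, ⌊√D⌋ = 23
river: ρ → (13,12,-8)
river: ρ → (-8,20,5)
river: ρ → (5,20,-8)
river: ρ → (-8,12,13)
river: ρ → (13,14,-7)
river: ρ → (-7,14,13)
ρ-cycle length = 6 (tail of 0 descent steps not counted)

6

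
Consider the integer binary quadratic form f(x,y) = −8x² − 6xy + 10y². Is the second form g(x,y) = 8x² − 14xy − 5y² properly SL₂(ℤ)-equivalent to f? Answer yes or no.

D₁ = 356, D₂ = 356
river cycle of f (length 14): (10, 6, -8), (-8, 10, 8), (8, 6, -10), (-10, 14, 4), (4, 18, -2), (-2, 18, 4), (4, 14, -10), (-10, 6, 8), (8, 10, -8), (-8, 6, 10), … (4 more)
river cycle of g (length 10): (-5, 14, 8), (8, 18, -1), (-1, 18, 8), (8, 14, -5), (-5, 16, 5), (5, 14, -8), (-8, 18, 1), (1, 18, -8), (-8, 14, 5), (5, 16, -5)
cycles differ ⇒ inequivalent

no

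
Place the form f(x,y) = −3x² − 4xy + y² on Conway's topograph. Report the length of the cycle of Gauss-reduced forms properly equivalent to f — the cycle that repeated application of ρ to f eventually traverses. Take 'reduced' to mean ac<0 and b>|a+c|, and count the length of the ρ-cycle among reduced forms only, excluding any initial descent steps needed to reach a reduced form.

D = 28, ⌊√D⌋ = 5
descent: ρ → (1,4,-3)  [lands on river]
river: ρ → (-3,2,2)
river: ρ → (2,2,-3)
river: ρ → (-3,4,1)
ρ-cycle length = 4 (tail of 1 descent step not counted)

4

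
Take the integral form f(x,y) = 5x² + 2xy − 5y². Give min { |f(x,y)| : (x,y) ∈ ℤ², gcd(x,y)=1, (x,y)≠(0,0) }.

river: ρ → (-5,8,2)
river: ρ → (2,8,-5)
river: ρ → (-5,2,5)
river: ρ → (5,8,-2)
river: ρ → (-2,8,5)
river: ρ → (5,2,-5)
closes: descent 0, river 6
min |a| on river = 2

2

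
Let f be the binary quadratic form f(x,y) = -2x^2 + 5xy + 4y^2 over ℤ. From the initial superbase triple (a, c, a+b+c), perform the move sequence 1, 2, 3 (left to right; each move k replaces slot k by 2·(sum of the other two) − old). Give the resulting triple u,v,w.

start (-2,4,7) = (f(1,0),f(0,1),f(1,1))
replace slot 1: 2·(4+7) − (-2) = 24 → (24,4,7)
replace slot 2: 2·(24+7) − 4 = 58 → (24,58,7)
replace slot 3: 2·(24+58) − 7 = 157 → (24,58,157)

24,58,157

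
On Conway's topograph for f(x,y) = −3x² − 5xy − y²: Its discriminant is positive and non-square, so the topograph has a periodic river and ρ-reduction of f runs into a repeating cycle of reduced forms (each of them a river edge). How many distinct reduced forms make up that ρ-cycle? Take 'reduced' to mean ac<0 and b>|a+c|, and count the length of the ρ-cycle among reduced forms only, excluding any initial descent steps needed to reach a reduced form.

D = 13, ⌊√D⌋ = 3
descent: ρ → (-1,3,1)  [lands on river]
river: ρ → (1,3,-1)
ρ-cycle length = 2 (tail of 1 descent step not counted)

2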